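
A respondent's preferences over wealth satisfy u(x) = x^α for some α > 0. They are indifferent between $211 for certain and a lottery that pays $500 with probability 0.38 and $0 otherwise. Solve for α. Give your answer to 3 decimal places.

α ≈ 1.122

The lottery's expected utility is 0.38·u(500) + 0.62·u(0) = 0.38·500^α (since u(0) = 0 for α > 0).
Equating: 211^α = 0.38·500^α, i.e. 0.4220^α = 0.38.
Take logs: α = ln 0.38 / ln(211/500) ≈ 1.12151.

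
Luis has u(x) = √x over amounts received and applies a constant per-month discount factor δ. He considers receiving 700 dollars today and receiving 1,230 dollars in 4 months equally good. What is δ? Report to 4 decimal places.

δ ≈ 0.9320

The payoff in 4 months is discounted by δ^4, so u(700) = δ^4·u(1230) and δ^4 = u(700)/u(1230).
Since u(x) = √x, δ^4 = √(700/1230) = 0.75439.
Taking the 4th root: δ = 0.75439^(1/4) ≈ 0.9320.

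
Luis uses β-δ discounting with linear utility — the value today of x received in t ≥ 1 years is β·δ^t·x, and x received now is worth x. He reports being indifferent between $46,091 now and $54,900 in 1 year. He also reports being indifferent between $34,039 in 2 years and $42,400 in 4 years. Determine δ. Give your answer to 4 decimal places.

δ ≈ 0.8960

From the later pair, β·δ^2·34039 = β·δ^4·42400; dividing through, δ^2 = 34039/42400 = 0.80281, so δ = 0.89599.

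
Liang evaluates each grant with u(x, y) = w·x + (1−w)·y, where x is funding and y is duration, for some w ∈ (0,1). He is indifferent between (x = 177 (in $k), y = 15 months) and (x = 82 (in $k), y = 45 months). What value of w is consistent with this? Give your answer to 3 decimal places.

Indifference: w·177 + (1−w)·15 = w·82 + (1−w)·45.
w·(177−82) = (1−w)·(45−15), i.e. w·95 = (1−w)·30.
The marginal rate of substitution is 30/95, so w = 30/(95+30) = 0.240.

w = 0.240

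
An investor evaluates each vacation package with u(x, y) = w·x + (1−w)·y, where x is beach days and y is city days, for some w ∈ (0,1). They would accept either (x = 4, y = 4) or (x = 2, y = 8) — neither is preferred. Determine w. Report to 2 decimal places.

w = 0.67

Equating utilities: w·4 + (1−w)·4 = w·2 + (1−w)·8.
Collecting terms: w·2 = (1−w)·4.
So w/(1−w) = 4/2 = 2.0000, giving w = 4/(2+4) = 0.67.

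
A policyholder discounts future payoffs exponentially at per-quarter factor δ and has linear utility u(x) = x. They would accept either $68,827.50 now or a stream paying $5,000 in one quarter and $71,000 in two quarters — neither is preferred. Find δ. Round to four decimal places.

Present value of the stream is 5000·δ + 71000·δ². Indifference gives 5000δ + 71000δ² = 68827.50.
So 71000δ² + 5000δ − 68827.50 = 0.
δ = (−5000 + √(5000² + 4·71000·68827.50)) / (2·71000) = (−5000 + √19572010000.00) / 142000 ≈ 0.9500.

δ ≈ 0.9500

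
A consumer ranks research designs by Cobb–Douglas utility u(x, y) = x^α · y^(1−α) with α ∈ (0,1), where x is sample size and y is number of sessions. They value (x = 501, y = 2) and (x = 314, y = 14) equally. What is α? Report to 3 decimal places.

Set the two utilities equal: 501^α·2^(1−α) = 314^α·14^(1−α).
Taking logs: α·ln 501 + (1−α)·ln 2 = α·ln 314 + (1−α)·ln 14, i.e. α·0.467213 = (1−α)·1.945910.
So α/(1−α) = (1.945910)/(0.467213) = 4.164931, and α = 4.164931/5.164931 ≈ 0.806.

α ≈ 0.806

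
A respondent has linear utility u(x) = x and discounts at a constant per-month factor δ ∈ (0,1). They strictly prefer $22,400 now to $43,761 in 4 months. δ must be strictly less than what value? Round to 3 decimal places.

δ < 0.846

The preference means 22400 > δ^4·43761.
Hence δ^4 < 22400/43761 = 0.51187, and x ↦ x^(1/4) is increasing on (0,∞).
δ < 0.51187^(1/4) = 0.846.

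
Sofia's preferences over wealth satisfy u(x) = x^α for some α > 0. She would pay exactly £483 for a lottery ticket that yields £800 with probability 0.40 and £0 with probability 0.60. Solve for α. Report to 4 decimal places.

The lottery's expected utility is 0.40·u(800) + 0.60·u(0) = 0.40·800^α (since u(0) = 0 for α > 0).
Indifference: 483^α = 0.40·800^α, so (483/800)^α = 0.40.
α = ln(0.40) / ln(483/800) = -0.9162907/-0.5045951 ≈ 1.8159.

α ≈ 1.8159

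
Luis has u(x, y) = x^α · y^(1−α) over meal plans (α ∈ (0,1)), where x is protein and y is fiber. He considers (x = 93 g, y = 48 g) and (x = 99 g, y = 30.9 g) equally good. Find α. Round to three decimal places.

α ≈ 0.876

Indifference: 93^α · 48^(1−α) = 99^α · 30.9^(1−α).
Taking logs: α·ln 93 + (1−α)·ln 48 = α·ln 99 + (1−α)·ln 30.9, i.e. α·-0.062520 = (1−α)·-0.440445.
With A = -0.062520 and B = -0.440445: α·A = (1−α)·B, so α = B/(A+B) = -0.440445/-0.502965 ≈ 0.876.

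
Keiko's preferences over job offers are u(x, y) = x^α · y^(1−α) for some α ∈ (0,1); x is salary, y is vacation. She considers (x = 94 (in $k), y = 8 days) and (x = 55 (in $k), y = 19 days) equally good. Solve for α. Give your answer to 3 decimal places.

α ≈ 0.617

The Cobb–Douglas utilities coincide, so 94^α·8^(1−α) = 55^α·19^(1−α).
(94/55)^α = (19/8)^(1−α); take logs: α·ln(94/55) = (1−α)·ln(19/8), i.e. α·0.535962 = (1−α)·0.864997.
So α/(1−α) = (0.864997)/(0.535962) = 1.613915, and α = 1.613915/2.613915 ≈ 0.617.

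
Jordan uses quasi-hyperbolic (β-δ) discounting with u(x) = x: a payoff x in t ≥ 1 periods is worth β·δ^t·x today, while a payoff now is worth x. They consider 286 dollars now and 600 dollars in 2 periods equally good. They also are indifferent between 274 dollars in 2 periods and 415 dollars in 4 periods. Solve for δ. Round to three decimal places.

δ ≈ 0.813

Both payoffs in the second observation are in the future, so β drops out: δ^2·274 = δ^4·415 ⇒ δ^2 = 274/415 = 0.66024, so δ = 0.81255.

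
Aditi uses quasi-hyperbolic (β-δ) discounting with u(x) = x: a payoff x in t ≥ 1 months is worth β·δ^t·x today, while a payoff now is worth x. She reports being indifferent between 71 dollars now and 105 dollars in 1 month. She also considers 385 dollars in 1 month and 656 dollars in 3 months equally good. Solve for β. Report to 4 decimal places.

From the later pair, β·δ^1·385 = β·δ^3·656; dividing through, δ^2 = 385/656 = 0.58689, so δ = 0.76609.
The first indifference: 71 = β·δ·105, so β = 71/(δ·105) = 71/(0.76609·105) ≈ 0.8827.

β ≈ 0.8827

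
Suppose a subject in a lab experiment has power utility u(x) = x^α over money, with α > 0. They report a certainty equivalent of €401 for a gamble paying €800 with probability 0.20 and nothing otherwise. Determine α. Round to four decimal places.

α ≈ 2.3303

EU(lottery) = 0.20·800^α + 0.80·0 = 0.20·800^α.
Setting u(401) equal to that: 401^α = 0.20·800^α ⇒ (401/800)^α = 0.20.
Taking logs: α·ln(401/800) = ln(0.20), so α = -1.6094379 / -0.6906503 ≈ 2.3303.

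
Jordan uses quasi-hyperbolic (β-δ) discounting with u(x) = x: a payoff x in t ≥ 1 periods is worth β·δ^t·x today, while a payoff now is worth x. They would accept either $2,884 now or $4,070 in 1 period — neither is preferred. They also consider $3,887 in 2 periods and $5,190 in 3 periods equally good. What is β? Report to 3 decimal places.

β ≈ 0.946

From the later pair, β·δ^2·3887 = β·δ^3·5190; dividing through, δ = 3887/5190 = 0.74894.
The first indifference: 2884 = β·δ·4070, so β = 2884/(δ·4070) = 2884/(0.74894·4070) ≈ 0.946.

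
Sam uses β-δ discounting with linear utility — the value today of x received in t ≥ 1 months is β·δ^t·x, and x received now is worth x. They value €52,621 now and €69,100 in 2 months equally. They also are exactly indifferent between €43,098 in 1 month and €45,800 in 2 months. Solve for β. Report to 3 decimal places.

β ≈ 0.860

Both payoffs in the second observation are in the future, so β drops out: δ^1·43098 = δ^2·45800 ⇒ δ = 43098/45800 = 0.94100.
The first indifference: 52621 = β·δ^2·69100, so β = 52621/(δ^2·69100) = 52621/(0.88549·69100) ≈ 0.860.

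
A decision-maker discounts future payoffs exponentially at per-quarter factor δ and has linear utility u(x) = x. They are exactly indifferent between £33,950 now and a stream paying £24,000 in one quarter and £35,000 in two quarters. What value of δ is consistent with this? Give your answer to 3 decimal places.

δ ≈ 0.700

Equating present values: 33950 = 24000δ + 35000δ².
That is, 35000δ² + 24000δ − 33950 = 0, a quadratic in δ.
δ = (−24000 + √(24000² + 4·35000·33950)) / (2·35000) = (−24000 + √5329000000.00) / 70000 ≈ 0.700.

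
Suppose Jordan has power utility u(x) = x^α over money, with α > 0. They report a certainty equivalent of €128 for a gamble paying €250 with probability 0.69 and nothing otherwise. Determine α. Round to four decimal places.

Since u(0) = 0, the lottery's EU is 0.69·250^α.
Setting u(128) equal to that: 128^α = 0.69·250^α ⇒ (128/250)^α = 0.69.
Taking logs: α·ln(128/250) = ln(0.69), so α = -0.3710637 / -0.6694307 ≈ 0.5543.

α ≈ 0.5543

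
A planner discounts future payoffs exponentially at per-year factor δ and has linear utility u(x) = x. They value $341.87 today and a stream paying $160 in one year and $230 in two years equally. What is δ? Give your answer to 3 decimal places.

Present value of the stream is 160·δ + 230·δ². Indifference gives 160δ + 230δ² = 341.87.
So 230δ² + 160δ − 341.87 = 0.
δ = (−160 + √(160² + 4·230·341.87)) / (2·230) = (−160 + √340120.40) / 460 ≈ 0.920.

δ ≈ 0.920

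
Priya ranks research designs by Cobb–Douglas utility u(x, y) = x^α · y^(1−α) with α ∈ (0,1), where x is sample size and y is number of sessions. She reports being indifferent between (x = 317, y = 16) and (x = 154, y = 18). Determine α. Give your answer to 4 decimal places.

The Cobb–Douglas utilities coincide, so 317^α·16^(1−α) = 154^α·18^(1−α).
Taking logs: α·ln 317 + (1−α)·ln 16 = α·ln 154 + (1−α)·ln 18, i.e. α·0.7219492 = (1−α)·0.1177830.
With A = 0.7219492 and B = 0.1177830: α·A = (1−α)·B, so α = B/(A+B) = 0.1177830/0.8397322 ≈ 0.1403.

α ≈ 0.1403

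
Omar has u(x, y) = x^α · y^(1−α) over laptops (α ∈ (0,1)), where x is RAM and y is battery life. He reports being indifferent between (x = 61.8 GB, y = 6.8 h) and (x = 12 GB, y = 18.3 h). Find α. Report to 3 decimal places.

α ≈ 0.377

Set the two utilities equal: 61.8^α·6.8^(1−α) = 12^α·18.3^(1−α).
Rearrange to (61.8/12)^α = (18.3/6.8)^(1−α) and take logs: α·1.638997 = (1−α)·0.989978.
So α/(1−α) = (0.989978)/(1.638997) = 0.604015, and α = 0.604015/1.604015 ≈ 0.377.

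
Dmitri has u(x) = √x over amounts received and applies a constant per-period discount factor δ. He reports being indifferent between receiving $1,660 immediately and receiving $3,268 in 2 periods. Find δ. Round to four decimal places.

δ ≈ 0.8442

The payoff in 2 periods is discounted by δ^2, so u(1660) = δ^2·u(3268) and δ^2 = u(1660)/u(3268).
With u(x) = √x: δ^2 = √1660/√3268 = √(1660/3268) = 0.71271.
Hence δ = (0.71271)^(1/2) = 0.844222.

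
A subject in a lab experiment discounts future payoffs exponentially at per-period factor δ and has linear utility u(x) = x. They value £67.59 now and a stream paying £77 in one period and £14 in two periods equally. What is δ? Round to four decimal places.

δ ≈ 0.7700

Equating present values: 67.59 = 77δ + 14δ².
That is, 14δ² + 77δ − 67.59 = 0, a quadratic in δ.
By the quadratic formula (taking the positive root), δ = (−77 + √9714.04) / 28 ≈ 0.7700.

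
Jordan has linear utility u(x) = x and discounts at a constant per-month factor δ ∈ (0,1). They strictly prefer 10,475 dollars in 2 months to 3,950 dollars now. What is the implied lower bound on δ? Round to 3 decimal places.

δ > 0.614

The preference means 3950 < δ^2·10475.
So δ^2 > 3950/10475 = 0.37709; taking the square root of both positive sides preserves the inequality.
δ > 0.37709^(1/2) = 0.614.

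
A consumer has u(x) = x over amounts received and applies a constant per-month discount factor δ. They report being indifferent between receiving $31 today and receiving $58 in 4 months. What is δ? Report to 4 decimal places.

δ ≈ 0.8550

Equating discounted utilities: u(31) = δ^4·u(58) ⇒ δ^4 = u(31)/u(58).
With u(x) = x: δ^4 = 31/58 = 0.53448.
Hence δ = (0.53448)^(1/4) = 0.855034.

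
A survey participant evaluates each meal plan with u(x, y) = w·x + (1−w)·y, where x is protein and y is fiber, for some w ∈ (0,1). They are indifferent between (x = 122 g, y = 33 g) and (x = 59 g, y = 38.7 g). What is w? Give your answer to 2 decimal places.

Indifference: w·122 + (1−w)·33 = w·59 + (1−w)·38.7.
Collecting terms: w·63 = (1−w)·5.7.
Hence w = 5.7/(63+5.7) = 5.7/68.7 = 0.08.

w = 0.08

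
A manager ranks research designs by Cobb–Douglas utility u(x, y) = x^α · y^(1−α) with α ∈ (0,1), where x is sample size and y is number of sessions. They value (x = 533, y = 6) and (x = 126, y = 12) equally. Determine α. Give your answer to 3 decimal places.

The Cobb–Douglas utilities coincide, so 533^α·6^(1−α) = 126^α·12^(1−α).
Rearrange to (533/126)^α = (12/6)^(1−α) and take logs: α·1.442240 = (1−α)·0.693147.
So α/(1−α) = (0.693147)/(1.442240) = 0.480604, and α = 0.480604/1.480604 ≈ 0.325.

α ≈ 0.325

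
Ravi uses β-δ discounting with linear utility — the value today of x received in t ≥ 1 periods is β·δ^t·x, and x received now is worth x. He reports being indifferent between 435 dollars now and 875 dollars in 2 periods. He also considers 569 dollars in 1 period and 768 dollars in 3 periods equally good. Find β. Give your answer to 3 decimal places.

The second indifference involves only future payoffs, so β cancels: β·δ^1·569 = β·δ^3·768, giving δ^2 = 569/768 = 0.74089, so δ = 0.86075.
Substituting δ into 435 = β·δ^2·875: β = 435/(648.275) ≈ 0.671.

β ≈ 0.671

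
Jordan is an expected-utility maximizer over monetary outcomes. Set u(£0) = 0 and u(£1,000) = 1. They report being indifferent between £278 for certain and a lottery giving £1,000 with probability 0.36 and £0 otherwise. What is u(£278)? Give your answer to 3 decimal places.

The indifference gives u(£278) = 0.36·u(£1,000) + 0.64·u(£0) = 0.36·1 + 0.64·0 = 0.36.

0.360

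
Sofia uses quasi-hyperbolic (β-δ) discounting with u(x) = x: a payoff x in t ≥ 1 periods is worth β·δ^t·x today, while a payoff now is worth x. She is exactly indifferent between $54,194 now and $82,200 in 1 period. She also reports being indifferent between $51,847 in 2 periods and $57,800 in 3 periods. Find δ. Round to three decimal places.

From the later pair, β·δ^2·51847 = β·δ^3·57800; dividing through, δ = 51847/57800 = 0.89701.

δ ≈ 0.897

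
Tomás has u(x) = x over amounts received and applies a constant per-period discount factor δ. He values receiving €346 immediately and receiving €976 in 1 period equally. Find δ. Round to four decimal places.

δ ≈ 0.3545

Equating discounted utilities: u(346) = δ·u(976) ⇒ δ = u(346)/u(976).
With u(x) = x: δ = 346/976 = 0.35451.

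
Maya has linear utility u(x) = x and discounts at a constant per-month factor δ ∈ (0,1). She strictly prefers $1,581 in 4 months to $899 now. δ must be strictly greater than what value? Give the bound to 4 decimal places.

Comparing present values: 899 < δ^4·1581.
Hence δ^4 > 899/1581 = 0.56863, and x ↦ x^(1/4) is increasing on (0,∞).
δ > (899/1581)^(1/4) ≈ 0.8684.

δ > 0.8684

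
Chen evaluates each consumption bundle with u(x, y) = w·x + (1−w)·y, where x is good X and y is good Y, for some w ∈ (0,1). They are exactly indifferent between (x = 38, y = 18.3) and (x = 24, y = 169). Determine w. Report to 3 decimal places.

Indifference: w·38 + (1−w)·18.3 = w·24 + (1−w)·169.
Rearranging, 14·w − 150.7·(1−w) = 0.
The marginal rate of substitution is 150.7/14, so w = 150.7/(14+150.7) = 0.915.

w = 0.915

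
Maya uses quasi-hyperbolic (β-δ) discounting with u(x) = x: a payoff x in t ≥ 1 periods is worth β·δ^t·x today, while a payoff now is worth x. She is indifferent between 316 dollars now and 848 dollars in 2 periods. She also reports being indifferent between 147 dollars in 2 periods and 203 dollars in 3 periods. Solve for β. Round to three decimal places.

The second indifference involves only future payoffs, so β cancels: β·δ^2·147 = β·δ^3·203, giving δ = 147/203 = 0.72414.
The first indifference: 316 = β·δ^2·848, so β = 316/(δ^2·848) = 316/(0.52438·848) ≈ 0.711.

β ≈ 0.711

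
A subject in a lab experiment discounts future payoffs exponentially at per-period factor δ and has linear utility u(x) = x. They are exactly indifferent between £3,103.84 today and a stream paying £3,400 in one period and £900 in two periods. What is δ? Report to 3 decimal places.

Equating present values: 3103.84 = 3400δ + 900δ².
Rearranged: 900δ² + 3400δ − 3103.84 = 0.
δ = (−3400 + √(3400² + 4·900·3103.84)) / (2·900) = (−3400 + √22733824.00) / 1800 ≈ 0.760.

δ ≈ 0.760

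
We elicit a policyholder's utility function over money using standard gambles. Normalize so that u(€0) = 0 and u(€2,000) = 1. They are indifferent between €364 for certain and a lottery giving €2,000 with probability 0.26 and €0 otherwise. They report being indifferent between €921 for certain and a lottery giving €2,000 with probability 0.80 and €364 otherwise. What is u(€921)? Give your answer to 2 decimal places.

0.85

The first gamble pins u(€364): it must equal 0.26·1 + 0.74·0 = 0.26.
Chaining: u(€921) = 0.80·1.00 + 0.20·0.26 = 0.8520.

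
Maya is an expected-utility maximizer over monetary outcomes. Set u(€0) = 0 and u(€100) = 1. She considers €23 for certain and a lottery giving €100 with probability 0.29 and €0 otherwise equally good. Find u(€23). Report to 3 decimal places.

0.290

The indifference gives u(€23) = 0.29·u(€100) + 0.71·u(€0) = 0.29·1 + 0.71·0 = 0.29.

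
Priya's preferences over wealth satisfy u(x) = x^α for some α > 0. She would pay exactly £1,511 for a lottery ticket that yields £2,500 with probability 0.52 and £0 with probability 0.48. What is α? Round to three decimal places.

Since u(0) = 0, the lottery's EU is 0.52·2500^α.
Setting u(1511) equal to that: 1511^α = 0.52·2500^α ⇒ (1511/2500)^α = 0.52.
Take logs: α = ln 0.52 / ln(1511/2500) ≈ 1.29871.

α ≈ 1.299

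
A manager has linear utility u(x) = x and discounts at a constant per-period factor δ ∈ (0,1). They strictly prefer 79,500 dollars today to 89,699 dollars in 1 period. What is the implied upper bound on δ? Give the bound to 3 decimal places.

The preference means 79500 > δ·89699.
So δ < 79500/89699 = 0.88630.

δ < 0.886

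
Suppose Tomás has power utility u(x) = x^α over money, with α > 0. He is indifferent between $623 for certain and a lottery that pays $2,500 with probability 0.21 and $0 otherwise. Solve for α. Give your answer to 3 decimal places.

EU(lottery) = 0.21·2500^α + 0.79·0 = 0.21·2500^α.
Setting u(623) equal to that: 623^α = 0.21·2500^α ⇒ (623/2500)^α = 0.21.
Taking logs: α·ln(623/2500) = ln(0.21), so α = -1.560648 / -1.389499 ≈ 1.123.

α ≈ 1.123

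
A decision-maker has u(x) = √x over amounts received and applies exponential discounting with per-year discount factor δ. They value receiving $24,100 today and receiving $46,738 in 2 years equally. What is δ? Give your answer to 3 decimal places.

δ ≈ 0.847

The payoff in 2 years is discounted by δ^2, so u(24100) = δ^2·u(46738) and δ^2 = u(24100)/u(46738).
With u(x) = √x: δ^2 = √24100/√46738 = √(24100/46738) = 0.71808.
Hence δ = (0.71808)^(1/2) = 0.84740.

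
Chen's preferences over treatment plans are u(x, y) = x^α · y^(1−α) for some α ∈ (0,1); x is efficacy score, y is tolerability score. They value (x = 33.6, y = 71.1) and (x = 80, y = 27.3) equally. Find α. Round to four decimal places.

The Cobb–Douglas utilities coincide, so 33.6^α·71.1^(1−α) = 80^α·27.3^(1−α).
Taking logs: α·ln 33.6 + (1−α)·ln 71.1 = α·ln 80 + (1−α)·ln 27.3, i.e. α·-0.8675006 = (1−α)·-0.9572006.
So α/(1−α) = (-0.9572006)/(-0.8675006) = 1.1034005, and α = 1.1034005/2.1034005 ≈ 0.5246.

α ≈ 0.5246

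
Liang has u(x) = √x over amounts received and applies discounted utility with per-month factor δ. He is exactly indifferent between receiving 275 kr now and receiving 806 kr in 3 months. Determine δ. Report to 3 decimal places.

δ ≈ 0.836

Indifference means u(275) = δ^3 · u(806), so δ^3 = u(275)/u(806).
Since u(x) = √x, δ^3 = √(275/806) = 0.58412.
So δ = 0.58412^(1/3) ≈ 0.836.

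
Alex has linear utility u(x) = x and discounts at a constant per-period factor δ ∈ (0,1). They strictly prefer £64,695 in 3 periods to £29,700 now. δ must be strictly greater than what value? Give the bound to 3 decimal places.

δ > 0.771

The preference means 29700 < δ^3·64695.
Dividing by 64695: δ^3 > 0.45908. Both sides are positive, so the cube root keeps the direction.
δ > 0.45908^(1/3) = 0.771.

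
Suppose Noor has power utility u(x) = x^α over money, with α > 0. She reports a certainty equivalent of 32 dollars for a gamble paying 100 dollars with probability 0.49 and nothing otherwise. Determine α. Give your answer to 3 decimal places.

EU(lottery) = 0.49·100^α + 0.51·0 = 0.49·100^α.
Indifference: 32^α = 0.49·100^α, so (32/100)^α = 0.49.
α = ln(0.49) / ln(32/100) = -0.713350/-1.139434 ≈ 0.626.

α ≈ 0.626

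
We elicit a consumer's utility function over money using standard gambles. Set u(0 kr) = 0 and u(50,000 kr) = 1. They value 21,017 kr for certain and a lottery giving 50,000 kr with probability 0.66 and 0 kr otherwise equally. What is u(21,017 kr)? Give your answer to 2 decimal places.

0.66

u(21,017 kr) equals the lottery's expected utility: 0.66·1 + 0.34·0 = 0.66.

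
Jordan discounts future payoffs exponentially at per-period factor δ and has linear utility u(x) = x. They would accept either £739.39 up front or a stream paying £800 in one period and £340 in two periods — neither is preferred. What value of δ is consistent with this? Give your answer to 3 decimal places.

The stream is worth 800δ + 340δ² today, so 800δ + 340δ² = 739.39.
So 340δ² + 800δ − 739.39 = 0.
The positive root is δ = [−800 + √(800² + 4·340·739.39)] / (2·340) = (−800 + 1282.798)/680 ≈ 0.710.

δ ≈ 0.710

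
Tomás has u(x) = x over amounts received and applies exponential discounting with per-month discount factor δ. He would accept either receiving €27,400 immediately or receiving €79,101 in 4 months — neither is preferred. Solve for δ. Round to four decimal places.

Indifference means u(27400) = δ^4 · u(79101), so δ^4 = u(27400)/u(79101).
With u(x) = x: δ^4 = 27400/79101 = 0.34639.
So δ = 0.34639^(1/4) ≈ 0.7672.

δ ≈ 0.7672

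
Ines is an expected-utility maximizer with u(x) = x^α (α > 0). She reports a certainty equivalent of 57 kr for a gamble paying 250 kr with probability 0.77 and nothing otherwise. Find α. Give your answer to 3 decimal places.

Since u(0) = 0, the lottery's EU is 0.77·250^α.
Equating: 57^α = 0.77·250^α, i.e. 0.2280^α = 0.77.
Take logs: α = ln 0.77 / ln(57/250) ≈ 0.17679.

α ≈ 0.177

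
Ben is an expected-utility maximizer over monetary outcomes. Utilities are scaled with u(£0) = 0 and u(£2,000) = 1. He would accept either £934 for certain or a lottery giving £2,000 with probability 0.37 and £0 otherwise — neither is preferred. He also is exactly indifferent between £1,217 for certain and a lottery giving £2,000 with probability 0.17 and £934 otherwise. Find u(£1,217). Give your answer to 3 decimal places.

0.477

From the first indifference, u(£934) = 0.37·u(£2,000) + 0.63·u(£0) = 0.37·1 + 0.63·0 = 0.37.
Chaining: u(£1,217) = 0.17·1.00 + 0.83·0.37 = 0.4771.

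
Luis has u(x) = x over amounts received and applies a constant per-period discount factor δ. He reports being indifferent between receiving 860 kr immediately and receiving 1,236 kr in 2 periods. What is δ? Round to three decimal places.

Indifference means u(860) = δ^2 · u(1236), so δ^2 = u(860)/u(1236).
With u(x) = x: δ^2 = 860/1236 = 0.69579.
So δ = 0.69579^(1/2) ≈ 0.834.

δ ≈ 0.834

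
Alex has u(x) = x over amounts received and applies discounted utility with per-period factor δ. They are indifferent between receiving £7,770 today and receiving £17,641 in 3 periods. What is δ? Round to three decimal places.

δ ≈ 0.761

The payoff in 3 periods is discounted by δ^3, so u(7770) = δ^3·u(17641) and δ^3 = u(7770)/u(17641).
With u(x) = x: δ^3 = 7770/17641 = 0.44045.
Taking the cube root: δ = 0.44045^(1/3) ≈ 0.761.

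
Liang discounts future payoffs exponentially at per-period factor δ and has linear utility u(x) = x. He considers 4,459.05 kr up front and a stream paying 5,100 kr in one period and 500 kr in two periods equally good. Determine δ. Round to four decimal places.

δ ≈ 0.8100

Present value of the stream is 5100·δ + 500·δ². Indifference gives 5100δ + 500δ² = 4459.05.
That is, 500δ² + 5100δ − 4459.05 = 0, a quadratic in δ.
By the quadratic formula (taking the positive root), δ = (−5100 + √34928100.00) / 1000 ≈ 0.8100.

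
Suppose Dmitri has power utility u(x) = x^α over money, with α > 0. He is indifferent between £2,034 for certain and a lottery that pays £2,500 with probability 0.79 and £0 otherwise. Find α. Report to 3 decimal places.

α ≈ 1.143

Since u(0) = 0, the lottery's EU is 0.79·2500^α.
Setting u(2034) equal to that: 2034^α = 0.79·2500^α ⇒ (2034/2500)^α = 0.79.
Take logs: α = ln 0.79 / ln(2034/2500) ≈ 1.14269.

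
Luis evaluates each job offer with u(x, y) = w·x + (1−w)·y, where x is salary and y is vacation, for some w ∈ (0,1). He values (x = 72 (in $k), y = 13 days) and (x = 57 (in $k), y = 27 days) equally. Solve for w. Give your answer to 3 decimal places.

Equating utilities: w·72 + (1−w)·13 = w·57 + (1−w)·27.
w·(72−57) = (1−w)·(27−13), i.e. w·15 = (1−w)·14.
Hence w = 14/(15+14) = 14/29 = 0.483.

w = 0.483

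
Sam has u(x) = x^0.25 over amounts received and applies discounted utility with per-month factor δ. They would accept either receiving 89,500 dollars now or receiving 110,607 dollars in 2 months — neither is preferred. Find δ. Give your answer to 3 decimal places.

Equating discounted utilities: u(89500) = δ^2·u(110607) ⇒ δ^2 = u(89500)/u(110607).
Since u(x) = x^0.25, δ^2 = (89500/110607)^0.25 = 0.80917^0.25 = 0.94844.
So δ = 0.94844^(1/2) ≈ 0.974.

δ ≈ 0.974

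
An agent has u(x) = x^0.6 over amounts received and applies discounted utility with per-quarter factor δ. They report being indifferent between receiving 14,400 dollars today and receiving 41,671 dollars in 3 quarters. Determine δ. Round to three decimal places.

Indifference means u(14400) = δ^3 · u(41671), so δ^3 = u(14400)/u(41671).
With u(x) = x^0.6: δ^3 = 14400^0.6/41671^0.6 = (14400/41671)^0.6 = 0.52859.
Hence δ = (0.52859)^(1/3) = 0.80855.

δ ≈ 0.809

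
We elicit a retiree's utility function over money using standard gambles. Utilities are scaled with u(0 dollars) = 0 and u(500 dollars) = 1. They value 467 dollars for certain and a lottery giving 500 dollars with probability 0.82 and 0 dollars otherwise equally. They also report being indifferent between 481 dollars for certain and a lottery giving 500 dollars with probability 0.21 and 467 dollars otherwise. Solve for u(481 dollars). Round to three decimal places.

0.858

First, u(467 dollars) = 0.82·u(500 dollars) + 0.18·u(0 dollars) = 0.82.
Chaining: u(481 dollars) = 0.21·1.00 + 0.79·0.82 = 0.8578.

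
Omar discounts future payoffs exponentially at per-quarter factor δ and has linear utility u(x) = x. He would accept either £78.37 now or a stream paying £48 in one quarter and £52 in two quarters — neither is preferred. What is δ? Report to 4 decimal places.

Present value of the stream is 48·δ + 52·δ². Indifference gives 48δ + 52δ² = 78.37.
Rearranged: 52δ² + 48δ − 78.37 = 0.
δ = (−48 + √(48² + 4·52·78.37)) / (2·52) = (−48 + √18604.96) / 104 ≈ 0.8500.

δ ≈ 0.8500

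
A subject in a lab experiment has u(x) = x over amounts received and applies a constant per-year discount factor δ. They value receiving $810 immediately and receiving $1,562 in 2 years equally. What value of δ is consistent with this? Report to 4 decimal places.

Equating discounted utilities: u(810) = δ^2·u(1562) ⇒ δ^2 = u(810)/u(1562).
With u(x) = x: δ^2 = 810/1562 = 0.51857.
So δ = 0.51857^(1/2) ≈ 0.7201.

δ ≈ 0.7201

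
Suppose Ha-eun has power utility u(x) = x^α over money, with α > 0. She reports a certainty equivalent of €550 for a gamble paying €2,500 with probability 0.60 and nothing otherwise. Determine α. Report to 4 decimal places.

α ≈ 0.3374

The lottery's expected utility is 0.60·u(2500) + 0.40·u(0) = 0.60·2500^α (since u(0) = 0 for α > 0).
Indifference: 550^α = 0.60·2500^α, so (550/2500)^α = 0.60.
Taking logs: α·ln(550/2500) = ln(0.60), so α = -0.5108256 / -1.5141277 ≈ 0.3374.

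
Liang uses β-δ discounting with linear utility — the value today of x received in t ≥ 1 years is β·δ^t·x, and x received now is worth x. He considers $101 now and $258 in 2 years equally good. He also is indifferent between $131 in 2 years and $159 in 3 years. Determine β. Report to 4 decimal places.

β ≈ 0.5767

The second indifference involves only future payoffs, so β cancels: β·δ^2·131 = β·δ^3·159, giving δ = 131/159 = 0.82390.
Now use the now-vs-future pair: 101 = β·δ^2·258 gives β = 101/(0.67881·258) ≈ 0.5767.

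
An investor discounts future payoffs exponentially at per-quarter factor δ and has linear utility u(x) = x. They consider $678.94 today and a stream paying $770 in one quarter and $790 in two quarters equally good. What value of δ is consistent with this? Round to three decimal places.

δ ≈ 0.560

Present value of the stream is 770·δ + 790·δ². Indifference gives 770δ + 790δ² = 678.94.
Rearranged: 790δ² + 770δ − 678.94 = 0.
The positive root is δ = [−770 + √(770² + 4·790·678.94)] / (2·790) = (−770 + 1654.796)/1580 ≈ 0.560.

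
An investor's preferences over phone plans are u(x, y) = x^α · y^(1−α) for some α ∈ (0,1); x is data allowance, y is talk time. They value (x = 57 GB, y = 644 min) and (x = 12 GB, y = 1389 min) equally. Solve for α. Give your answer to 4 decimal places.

The Cobb–Douglas utilities coincide, so 57^α·644^(1−α) = 12^α·1389^(1−α).
Rearrange to (57/12)^α = (1389/644)^(1−α) and take logs: α·1.5581446 = (1−α)·0.7686406.
With A = 1.5581446 and B = 0.7686406: α·A = (1−α)·B, so α = B/(A+B) = 0.7686406/2.3267852 ≈ 0.3303.

α ≈ 0.3303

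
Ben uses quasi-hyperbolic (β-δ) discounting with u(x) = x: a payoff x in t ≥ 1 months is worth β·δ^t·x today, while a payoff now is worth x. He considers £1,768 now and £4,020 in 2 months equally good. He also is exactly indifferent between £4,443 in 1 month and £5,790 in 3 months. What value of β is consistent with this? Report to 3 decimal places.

β ≈ 0.573

The second indifference involves only future payoffs, so β cancels: β·δ^1·4443 = β·δ^3·5790, giving δ^2 = 4443/5790 = 0.76736, so δ = 0.87599.
Now use the now-vs-future pair: 1768 = β·δ^2·4020 gives β = 1768/(0.76736·4020) ≈ 0.573.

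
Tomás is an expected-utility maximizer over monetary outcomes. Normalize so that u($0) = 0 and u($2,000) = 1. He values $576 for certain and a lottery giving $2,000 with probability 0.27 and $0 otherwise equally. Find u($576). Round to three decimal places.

u($576) equals the lottery's expected utility: 0.27·1 + 0.73·0 = 0.27.

0.270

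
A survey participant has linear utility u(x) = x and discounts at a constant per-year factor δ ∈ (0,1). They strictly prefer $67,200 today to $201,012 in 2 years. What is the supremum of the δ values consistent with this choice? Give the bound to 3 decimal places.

δ < 0.578

Comparing present values: 67200 > δ^2·201012.
Dividing by 201012: δ^2 < 0.33431. Both sides are positive, so the square root keeps the direction.
δ < (67200/201012)^(1/2) ≈ 0.578.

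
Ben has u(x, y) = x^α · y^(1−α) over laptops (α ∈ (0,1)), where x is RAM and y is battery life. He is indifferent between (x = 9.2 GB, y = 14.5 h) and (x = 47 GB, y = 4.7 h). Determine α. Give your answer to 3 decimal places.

α ≈ 0.409

Indifference: 9.2^α · 14.5^(1−α) = 47^α · 4.7^(1−α).
(9.2/47)^α = (4.7/14.5)^(1−α); take logs: α·ln(9.2/47) = (1−α)·ln(4.7/14.5), i.e. α·-1.630944 = (1−α)·-1.126586.
With A = -1.630944 and B = -1.126586: α·A = (1−α)·B, so α = B/(A+B) = -1.126586/-2.757530 ≈ 0.409.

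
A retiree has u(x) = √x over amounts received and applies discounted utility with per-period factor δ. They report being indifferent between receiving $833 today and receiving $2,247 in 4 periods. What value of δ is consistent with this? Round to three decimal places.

δ ≈ 0.883

Equating discounted utilities: u(833) = δ^4·u(2247) ⇒ δ^4 = u(833)/u(2247).
With u(x) = √x: δ^4 = √833/√2247 = √(833/2247) = 0.60886.
So δ = 0.60886^(1/4) ≈ 0.883.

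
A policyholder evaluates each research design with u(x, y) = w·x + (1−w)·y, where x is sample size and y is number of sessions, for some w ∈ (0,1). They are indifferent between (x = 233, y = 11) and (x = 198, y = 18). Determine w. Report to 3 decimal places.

Indifference: w·233 + (1−w)·11 = w·198 + (1−w)·18.
Collecting terms: w·35 = (1−w)·7.
The marginal rate of substitution is 7/35, so w = 7/(35+7) = 0.167.

w = 0.167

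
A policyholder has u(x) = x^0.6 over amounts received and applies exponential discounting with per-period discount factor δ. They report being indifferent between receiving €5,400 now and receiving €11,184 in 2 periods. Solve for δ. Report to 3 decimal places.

Indifference means u(5400) = δ^2 · u(11184), so δ^2 = u(5400)/u(11184).
With u(x) = x^0.6: δ^2 = 5400^0.6/11184^0.6 = (5400/11184)^0.6 = 0.64607.
So δ = 0.64607^(1/2) ≈ 0.804.

δ ≈ 0.804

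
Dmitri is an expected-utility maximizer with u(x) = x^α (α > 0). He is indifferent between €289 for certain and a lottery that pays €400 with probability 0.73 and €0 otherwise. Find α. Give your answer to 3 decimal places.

α ≈ 0.968

Since u(0) = 0, the lottery's EU is 0.73·400^α.
Indifference: 289^α = 0.73·400^α, so (289/400)^α = 0.73.
Taking logs: α·ln(289/400) = ln(0.73), so α = -0.314711 / -0.325038 ≈ 0.968.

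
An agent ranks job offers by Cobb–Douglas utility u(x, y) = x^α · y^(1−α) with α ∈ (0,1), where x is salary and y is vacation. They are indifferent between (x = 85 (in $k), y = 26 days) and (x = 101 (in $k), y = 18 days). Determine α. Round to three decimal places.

α ≈ 0.681

The Cobb–Douglas utilities coincide, so 85^α·26^(1−α) = 101^α·18^(1−α).
(85/101)^α = (18/26)^(1−α); take logs: α·ln(85/101) = (1−α)·ln(18/26), i.e. α·-0.172469 = (1−α)·-0.367725.
Thus α·(-0.540194) = -0.367725, so α = -0.367725/-0.540194 ≈ 0.681.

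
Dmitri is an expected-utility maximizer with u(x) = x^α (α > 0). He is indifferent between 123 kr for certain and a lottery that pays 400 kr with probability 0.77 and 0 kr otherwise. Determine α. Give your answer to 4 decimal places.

EU(lottery) = 0.77·400^α + 0.23·0 = 0.77·400^α.
Equating: 123^α = 0.77·400^α, i.e. 0.3075^α = 0.77.
Taking logs: α·ln(123/400) = ln(0.77), so α = -0.2613648 / -1.1792802 ≈ 0.2216.

α ≈ 0.2216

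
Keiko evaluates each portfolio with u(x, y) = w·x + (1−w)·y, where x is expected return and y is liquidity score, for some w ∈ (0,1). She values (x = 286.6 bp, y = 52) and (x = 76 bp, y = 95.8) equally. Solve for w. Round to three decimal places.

w = 0.172

Equating utilities: w·286.6 + (1−w)·52 = w·76 + (1−w)·95.8.
Rearranging, 210.6·w − 43.8·(1−w) = 0.
Hence w = 43.8/(210.6+43.8) = 43.8/254.4 = 0.172.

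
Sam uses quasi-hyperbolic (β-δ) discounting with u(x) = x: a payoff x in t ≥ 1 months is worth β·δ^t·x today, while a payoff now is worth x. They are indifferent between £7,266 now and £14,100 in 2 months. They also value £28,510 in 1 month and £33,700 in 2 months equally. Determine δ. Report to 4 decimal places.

Both payoffs in the second observation are in the future, so β drops out: δ^1·28510 = δ^2·33700 ⇒ δ = 28510/33700 = 0.84599.

δ ≈ 0.8460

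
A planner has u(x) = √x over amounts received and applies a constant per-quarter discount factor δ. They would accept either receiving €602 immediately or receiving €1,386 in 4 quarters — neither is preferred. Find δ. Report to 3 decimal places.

δ ≈ 0.901

Indifference means u(602) = δ^4 · u(1386), so δ^4 = u(602)/u(1386).
With u(x) = √x: δ^4 = √602/√1386 = √(602/1386) = 0.65905.
Hence δ = (0.65905)^(1/4) = 0.90101.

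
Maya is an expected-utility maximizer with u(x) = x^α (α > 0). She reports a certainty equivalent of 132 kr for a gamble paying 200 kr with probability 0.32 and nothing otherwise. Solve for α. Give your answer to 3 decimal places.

EU(lottery) = 0.32·200^α + 0.68·0 = 0.32·200^α.
Equating: 132^α = 0.32·200^α, i.e. 0.6600^α = 0.32.
Taking logs: α·ln(132/200) = ln(0.32), so α = -1.139434 / -0.415515 ≈ 2.742.

α ≈ 2.742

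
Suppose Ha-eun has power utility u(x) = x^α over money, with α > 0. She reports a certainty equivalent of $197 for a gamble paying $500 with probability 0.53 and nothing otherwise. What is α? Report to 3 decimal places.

α ≈ 0.682

Since u(0) = 0, the lottery's EU is 0.53·500^α.
Setting u(197) equal to that: 197^α = 0.53·500^α ⇒ (197/500)^α = 0.53.
α = ln(0.53) / ln(197/500) = -0.634878/-0.931404 ≈ 0.682.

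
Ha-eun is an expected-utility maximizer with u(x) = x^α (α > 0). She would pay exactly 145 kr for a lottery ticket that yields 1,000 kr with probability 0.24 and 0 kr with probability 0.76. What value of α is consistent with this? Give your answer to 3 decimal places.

EU(lottery) = 0.24·1000^α + 0.76·0 = 0.24·1000^α.
Setting u(145) equal to that: 145^α = 0.24·1000^α ⇒ (145/1000)^α = 0.24.
Take logs: α = ln 0.24 / ln(145/1000) ≈ 0.73905.

α ≈ 0.739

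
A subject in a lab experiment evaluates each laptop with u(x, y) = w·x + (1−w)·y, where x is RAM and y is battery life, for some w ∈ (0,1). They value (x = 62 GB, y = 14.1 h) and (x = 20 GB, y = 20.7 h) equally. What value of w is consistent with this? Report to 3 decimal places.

w = 0.136

Indifference: w·62 + (1−w)·14.1 = w·20 + (1−w)·20.7.
Rearranging, 42·w − 6.6·(1−w) = 0.
Hence w = 6.6/(42+6.6) = 6.6/48.6 = 0.136.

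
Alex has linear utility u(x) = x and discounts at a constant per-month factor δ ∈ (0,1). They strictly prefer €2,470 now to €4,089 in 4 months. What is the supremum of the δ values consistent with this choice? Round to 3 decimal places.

Under u(x) = x this choice says 2470 > δ^4·4089.
Dividing by 4089: δ^4 < 0.60406. Both sides are positive, so the 4th root keeps the direction.
δ < 0.60406^(1/4) = 0.882.

δ < 0.882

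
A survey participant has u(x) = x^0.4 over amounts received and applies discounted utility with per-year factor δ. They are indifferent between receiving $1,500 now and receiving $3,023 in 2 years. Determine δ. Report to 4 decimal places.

Indifference means u(1500) = δ^2 · u(3023), so δ^2 = u(1500)/u(3023).
With u(x) = x^0.4: δ^2 = 1500^0.4/3023^0.4 = (1500/3023)^0.4 = 0.75555.
So δ = 0.75555^(1/2) ≈ 0.8692.

δ ≈ 0.8692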